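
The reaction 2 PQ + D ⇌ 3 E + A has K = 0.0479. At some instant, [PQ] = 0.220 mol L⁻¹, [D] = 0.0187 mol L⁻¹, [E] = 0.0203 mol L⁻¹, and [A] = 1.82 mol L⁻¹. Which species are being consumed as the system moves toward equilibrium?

PQ, D (reactants)

Q = [E]³·[A] / ([PQ]²·[D]) = (0.0203)³·(1.82) / ((0.220)²·(0.0187)) = 0.0168
Q = 0.0168 < K = 0.0479: net forward reaction.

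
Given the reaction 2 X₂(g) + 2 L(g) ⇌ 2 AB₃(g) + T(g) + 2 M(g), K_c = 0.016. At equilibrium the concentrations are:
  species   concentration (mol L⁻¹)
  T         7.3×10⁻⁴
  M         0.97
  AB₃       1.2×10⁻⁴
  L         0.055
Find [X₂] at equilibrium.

[X₂] = 4.5×10⁻⁴ mol L⁻¹

At equilibrium, K_c = [AB₃]²·[T]·[M]² / ([X₂]²·[L]²) = 0.016.
(1.2×10⁻⁴)²·(7.3×10⁻⁴)·(0.97)² / (([X₂])²·(0.055)²) = 0.016
[X₂]² = 2.04×10⁻⁷ ⇒ [X₂] = 4.5×10⁻⁴ mol L⁻¹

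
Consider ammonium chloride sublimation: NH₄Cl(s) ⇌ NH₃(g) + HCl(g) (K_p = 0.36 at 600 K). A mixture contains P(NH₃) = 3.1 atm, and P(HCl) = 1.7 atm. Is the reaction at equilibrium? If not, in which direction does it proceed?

(NH₄Cl is a pure solid — omitted from Q_p.)
Q_p = P(NH₃)·P(HCl) = (3.1)·(1.7) = 5.3
Q_p = 5.3 > K_p = 0.36, so the reverse reaction proceeds.

toward reactants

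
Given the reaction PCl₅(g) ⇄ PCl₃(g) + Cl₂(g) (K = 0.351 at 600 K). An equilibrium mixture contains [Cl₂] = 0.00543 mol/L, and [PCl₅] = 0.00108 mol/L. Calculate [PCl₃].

[PCl₃] = 0.0698 mol/L

At equilibrium, K = [PCl₃]·[Cl₂] / [PCl₅] = 0.351.
([PCl₃])·(0.00543) / (0.00108) = 0.351
[PCl₃] = 0.0698 mol/L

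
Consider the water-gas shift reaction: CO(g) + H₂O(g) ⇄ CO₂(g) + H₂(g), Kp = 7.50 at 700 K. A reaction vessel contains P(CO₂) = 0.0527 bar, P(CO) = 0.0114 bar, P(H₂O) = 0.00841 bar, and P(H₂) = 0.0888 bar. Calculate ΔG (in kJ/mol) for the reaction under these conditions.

ΔG = 10.9 kJ/mol

Qp = P(CO₂)·P(H₂) / (P(CO)·P(H₂O)) = (0.0527)·(0.0888) / ((0.0114)·(0.00841)) = 48.8
ΔG = RT ln(Qp/Kp) = (8.314 J mol⁻¹ K⁻¹)(700 K) × ln(48.8/7.50)
   = (5.820 kJ/mol)(1.873) = 10.9 kJ/mol
ΔG > 0, so the forward reaction is non-spontaneous (proceeds in reverse).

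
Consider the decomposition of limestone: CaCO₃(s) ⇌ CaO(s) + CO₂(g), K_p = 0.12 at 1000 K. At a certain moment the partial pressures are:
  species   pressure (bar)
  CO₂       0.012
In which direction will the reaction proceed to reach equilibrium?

toward products

(CaCO₃, CaO are pure solids — omitted from Q_p.)
Q_p = P(CO₂) = 0.012
Q_p = 0.012 < K_p = 0.12, so the forward reaction proceeds.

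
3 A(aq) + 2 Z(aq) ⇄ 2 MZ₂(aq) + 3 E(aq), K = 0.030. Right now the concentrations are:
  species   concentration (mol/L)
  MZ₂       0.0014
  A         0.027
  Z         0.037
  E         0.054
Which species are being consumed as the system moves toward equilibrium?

Q = [MZ₂]²·[E]³ / ([A]³·[Z]²) = (0.0014)²·(0.054)³ / ((0.027)³·(0.037)²) = 0.011
Q = 0.011 < K = 0.030: net forward reaction.

A, Z (reactants)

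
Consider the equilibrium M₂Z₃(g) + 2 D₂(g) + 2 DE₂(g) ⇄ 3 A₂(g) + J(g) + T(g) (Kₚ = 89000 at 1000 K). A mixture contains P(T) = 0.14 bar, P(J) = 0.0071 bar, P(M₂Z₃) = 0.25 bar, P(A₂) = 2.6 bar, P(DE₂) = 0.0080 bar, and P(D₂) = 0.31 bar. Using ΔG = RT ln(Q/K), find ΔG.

ΔG = -17.1 kJ/mol

Qₚ = P(A₂)³·P(J)·P(T) / (P(M₂Z₃)·P(D₂)²·P(DE₂)²) = (2.6)³·(0.0071)·(0.14) / ((0.25)·(0.31)²·(0.0080)²) = 11400
ΔG = RT ln(Qₚ/Kₚ) = (8.314 J mol⁻¹ K⁻¹)(1000 K) × ln(11400/89000)
   = (8.314 kJ/mol)(-2.055) = -17.1 kJ/mol
ΔG < 0, so the forward reaction is spontaneous (proceeds forward).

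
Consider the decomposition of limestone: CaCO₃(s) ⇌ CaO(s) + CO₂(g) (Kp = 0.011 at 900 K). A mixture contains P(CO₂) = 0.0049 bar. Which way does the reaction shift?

(CaCO₃, CaO are pure solids — omitted from Qp.)
Qp = P(CO₂) = 0.0049
Qp = 0.0049 < Kp = 0.011, so the forward reaction proceeds.

forward (toward products)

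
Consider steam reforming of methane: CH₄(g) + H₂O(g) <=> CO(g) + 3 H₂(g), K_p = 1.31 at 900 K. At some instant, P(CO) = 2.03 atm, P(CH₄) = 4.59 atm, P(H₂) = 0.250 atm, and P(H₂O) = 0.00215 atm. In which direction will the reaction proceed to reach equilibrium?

Q_p = P(CO)·P(H₂)³ / (P(CH₄)·P(H₂O)) = (2.03)·(0.250)³ / ((4.59)·(0.00215)) = 3.21
Q_p = 3.21 > K_p = 1.31, so the reverse reaction proceeds.

in the reverse direction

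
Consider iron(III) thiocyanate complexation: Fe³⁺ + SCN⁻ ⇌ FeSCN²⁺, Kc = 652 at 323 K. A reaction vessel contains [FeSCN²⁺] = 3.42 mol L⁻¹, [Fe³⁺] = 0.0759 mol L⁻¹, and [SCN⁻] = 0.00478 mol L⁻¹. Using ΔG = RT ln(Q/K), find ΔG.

Qc = [FeSCN²⁺] / ([Fe³⁺]·[SCN⁻]) = (3.42) / ((0.0759)·(0.00478)) = 9430
ΔG = RT ln(Qc/Kc) = (8.314 J mol⁻¹ K⁻¹)(323 K) × ln(9430/652)
   = (2.685 kJ/mol)(2.672) = 7.17 kJ/mol
ΔG > 0, so the forward reaction is non-spontaneous (proceeds in reverse).

ΔG = 7.17 kJ/mol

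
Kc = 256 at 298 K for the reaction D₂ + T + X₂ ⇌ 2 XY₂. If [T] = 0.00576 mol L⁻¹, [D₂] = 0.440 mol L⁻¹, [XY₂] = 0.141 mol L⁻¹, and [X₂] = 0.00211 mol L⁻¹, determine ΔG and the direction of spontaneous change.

ΔG = 6.63 kJ/mol; the forward reaction is non-spontaneous

Qc = [XY₂]² / ([D₂]·[T]·[X₂]) = (0.141)² / ((0.440)·(0.00576)·(0.00211)) = 3720
ΔG = RT ln(Qc/Kc) = (8.314 J mol⁻¹ K⁻¹)(298 K) × ln(3720/256)
   = (2.478 kJ/mol)(2.676) = 6.63 kJ/mol
ΔG > 0, so the forward reaction is non-spontaneous (proceeds in reverse).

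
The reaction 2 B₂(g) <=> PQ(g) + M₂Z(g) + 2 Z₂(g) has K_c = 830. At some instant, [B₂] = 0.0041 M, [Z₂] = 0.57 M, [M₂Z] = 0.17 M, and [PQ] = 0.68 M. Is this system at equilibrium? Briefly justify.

no; Q > K, reaction proceeds in reverse

Q_c = [PQ]·[M₂Z]·[Z₂]² / [B₂]² = (0.68)·(0.17)·(0.57)² / (0.0041)² = 2200
Q_c = 2200 > K_c = 830: net reverse reaction.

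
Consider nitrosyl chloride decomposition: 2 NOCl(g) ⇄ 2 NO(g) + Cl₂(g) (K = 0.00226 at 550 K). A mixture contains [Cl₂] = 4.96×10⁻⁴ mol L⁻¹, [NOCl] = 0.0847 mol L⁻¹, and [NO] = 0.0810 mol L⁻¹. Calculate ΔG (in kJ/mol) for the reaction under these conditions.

ΔG = -7.34 kJ/mol

Q = [NO]²·[Cl₂] / [NOCl]² = (0.0810)²·(4.96×10⁻⁴) / (0.0847)² = 4.54×10⁻⁴
ΔG = RT ln(Q/K) = (8.314 J mol⁻¹ K⁻¹)(550 K) × ln(4.54×10⁻⁴/0.00226)
   = (4.573 kJ/mol)(-1.605) = -7.34 kJ/mol
ΔG < 0, so the forward reaction is spontaneous (proceeds forward).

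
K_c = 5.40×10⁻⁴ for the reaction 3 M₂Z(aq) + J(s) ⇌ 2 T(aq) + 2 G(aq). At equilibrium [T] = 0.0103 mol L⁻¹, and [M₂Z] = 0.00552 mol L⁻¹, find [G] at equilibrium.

[G] = 9.25×10⁻⁴ mol L⁻¹

(J is a pure solid — omitted from K_c.)
At equilibrium, K_c = [T]²·[G]² / [M₂Z]³ = 5.40×10⁻⁴.
(0.0103)²·([G])² / (0.00552)³ = 5.40×10⁻⁴
[G]² = 8.56×10⁻⁷ ⇒ [G] = 9.25×10⁻⁴ mol L⁻¹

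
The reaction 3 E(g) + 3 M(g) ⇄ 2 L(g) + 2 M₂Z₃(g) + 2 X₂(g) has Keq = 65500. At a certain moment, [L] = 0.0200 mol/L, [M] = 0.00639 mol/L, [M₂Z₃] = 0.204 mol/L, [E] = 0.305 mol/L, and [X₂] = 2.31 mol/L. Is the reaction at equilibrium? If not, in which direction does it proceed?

forward (toward products)

Q = [L]²·[M₂Z₃]²·[X₂]² / ([E]³·[M]³) = (0.0200)²·(0.204)²·(2.31)² / ((0.305)³·(0.00639)³) = 12000
Q = 12000 < Keq = 65500, so the forward reaction proceeds.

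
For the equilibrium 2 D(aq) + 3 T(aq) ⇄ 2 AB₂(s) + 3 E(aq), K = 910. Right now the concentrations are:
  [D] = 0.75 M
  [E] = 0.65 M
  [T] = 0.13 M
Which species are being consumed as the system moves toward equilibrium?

(AB₂ is a pure solid — omitted from Q.)
Q = [E]³ / ([D]²·[T]³) = (0.65)³ / ((0.75)²·(0.13)³) = 220
Q = 220 < K = 910: net forward reaction.

D, T (reactants)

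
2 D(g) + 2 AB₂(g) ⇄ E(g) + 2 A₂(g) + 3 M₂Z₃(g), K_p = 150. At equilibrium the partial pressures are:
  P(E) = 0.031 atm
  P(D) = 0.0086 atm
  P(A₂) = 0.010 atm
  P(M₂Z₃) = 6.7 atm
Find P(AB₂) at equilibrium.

At equilibrium, K_p = P(E)·P(A₂)²·P(M₂Z₃)³ / (P(D)²·P(AB₂)²) = 150.
(0.031)·(0.010)²·(6.7)³ / ((0.0086)²·(P(AB₂))²) = 150
P(AB₂)² = 0.0840 ⇒ P(AB₂) = 0.29 atm

P(AB₂) = 0.29 atm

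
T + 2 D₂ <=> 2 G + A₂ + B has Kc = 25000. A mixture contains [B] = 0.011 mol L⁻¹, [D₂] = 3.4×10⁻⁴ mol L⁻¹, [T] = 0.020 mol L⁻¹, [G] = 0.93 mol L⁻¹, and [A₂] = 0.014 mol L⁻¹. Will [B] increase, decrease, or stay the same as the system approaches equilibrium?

Qc = [G]²·[A₂]·[B] / ([T]·[D₂]²) = (0.93)²·(0.014)·(0.011) / ((0.020)·(3.4×10⁻⁴)²) = 58000
Qc = 58000 > Kc = 25000: net reverse reaction.
B is a product, so it decreases.

decrease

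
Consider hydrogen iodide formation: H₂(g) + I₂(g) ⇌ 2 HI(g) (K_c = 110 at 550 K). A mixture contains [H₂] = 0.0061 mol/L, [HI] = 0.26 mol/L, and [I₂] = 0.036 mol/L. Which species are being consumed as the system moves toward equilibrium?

HI (products)

Q_c = [HI]² / ([H₂]·[I₂]) = (0.26)² / ((0.0061)·(0.036)) = 310
Q_c = 310 > K_c = 110: net reverse reaction.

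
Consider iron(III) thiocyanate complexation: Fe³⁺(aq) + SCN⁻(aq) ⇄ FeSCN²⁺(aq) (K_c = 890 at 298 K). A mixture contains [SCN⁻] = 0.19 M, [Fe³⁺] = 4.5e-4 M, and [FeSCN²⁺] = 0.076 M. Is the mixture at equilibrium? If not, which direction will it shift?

yes, at equilibrium

Q_c = [FeSCN²⁺] / ([Fe³⁺]·[SCN⁻]) = (0.076) / ((4.5e-4)·(0.19)) = 890
Q_c = 890 = K_c; the system is at equilibrium.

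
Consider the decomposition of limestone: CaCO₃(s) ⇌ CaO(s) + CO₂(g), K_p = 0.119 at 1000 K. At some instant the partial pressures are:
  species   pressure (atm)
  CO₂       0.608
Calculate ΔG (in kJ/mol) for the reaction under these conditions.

(CaCO₃, CaO are pure solids — omitted from Q_p.)
Q_p = P(CO₂) = 0.608
ΔG = RT ln(Q_p/K_p) = (8.314 J mol⁻¹ K⁻¹)(1000 K) × ln(0.608/0.119)
   = (8.314 kJ/mol)(1.631) = 13.6 kJ/mol
ΔG > 0, so the forward reaction is non-spontaneous (proceeds in reverse).

ΔG = 13.6 kJ/mol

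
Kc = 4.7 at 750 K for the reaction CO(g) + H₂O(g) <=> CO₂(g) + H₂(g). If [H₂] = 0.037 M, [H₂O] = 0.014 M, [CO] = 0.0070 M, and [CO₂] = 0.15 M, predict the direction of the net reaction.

Qc = [CO₂]·[H₂] / ([CO]·[H₂O]) = (0.15)·(0.037) / ((0.0070)·(0.014)) = 57
Qc = 57 > Kc = 4.7, so the reverse reaction proceeds.

in the reverse direction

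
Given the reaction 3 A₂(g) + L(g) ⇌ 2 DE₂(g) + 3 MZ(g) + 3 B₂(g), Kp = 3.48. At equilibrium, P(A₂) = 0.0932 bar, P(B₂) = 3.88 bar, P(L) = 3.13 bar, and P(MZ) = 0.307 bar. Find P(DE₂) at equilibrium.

P(DE₂) = 0.0722 bar

At equilibrium, Kp = P(DE₂)²·P(MZ)³·P(B₂)³ / (P(A₂)³·P(L)) = 3.48.
(P(DE₂))²·(0.307)³·(3.88)³ / ((0.0932)³·(3.13)) = 3.48
P(DE₂)² = 0.00522 ⇒ P(DE₂) = 0.0722 bar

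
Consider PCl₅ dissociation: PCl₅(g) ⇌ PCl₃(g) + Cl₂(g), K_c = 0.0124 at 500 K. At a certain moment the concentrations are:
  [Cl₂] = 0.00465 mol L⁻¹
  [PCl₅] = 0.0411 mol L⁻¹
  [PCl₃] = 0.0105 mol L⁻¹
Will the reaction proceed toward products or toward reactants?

Q_c = [PCl₃]·[Cl₂] / [PCl₅] = (0.0105)·(0.00465) / (0.0411) = 0.00119
Q_c = 0.00119 < K_c = 0.0124, so the forward reaction proceeds.

toward products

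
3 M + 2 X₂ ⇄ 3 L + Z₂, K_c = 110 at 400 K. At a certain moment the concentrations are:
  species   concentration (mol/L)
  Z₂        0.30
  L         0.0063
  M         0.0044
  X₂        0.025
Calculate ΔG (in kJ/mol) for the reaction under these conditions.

ΔG = 8.48 kJ/mol

Q_c = [L]³·[Z₂] / ([M]³·[X₂]²) = (0.0063)³·(0.30) / ((0.0044)³·(0.025)²) = 1410
ΔG = RT ln(Q_c/K_c) = (8.314 J mol⁻¹ K⁻¹)(400 K) × ln(1410/110)
   = (3.326 kJ/mol)(2.551) = 8.48 kJ/mol
ΔG > 0, so the forward reaction is non-spontaneous (proceeds in reverse).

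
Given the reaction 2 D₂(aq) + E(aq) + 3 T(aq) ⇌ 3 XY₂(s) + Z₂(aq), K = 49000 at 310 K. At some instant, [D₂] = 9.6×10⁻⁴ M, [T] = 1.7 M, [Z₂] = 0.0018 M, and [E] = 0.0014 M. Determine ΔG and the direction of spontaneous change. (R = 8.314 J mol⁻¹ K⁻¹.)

(XY₂ is a pure solid — omitted from Q.)
Q = [Z₂] / ([D₂]²·[E]·[T]³) = (0.0018) / ((9.6×10⁻⁴)²·(0.0014)·(1.7)³) = 2.84×10⁵
ΔG = RT ln(Q/K) = (8.314 J mol⁻¹ K⁻¹)(310 K) × ln(2.84×10⁵/49000)
   = (2.577 kJ/mol)(1.757) = 4.53 kJ/mol
ΔG > 0, so the forward reaction is non-spontaneous (proceeds in reverse).

ΔG = 4.53 kJ/mol; the forward reaction is non-spontaneous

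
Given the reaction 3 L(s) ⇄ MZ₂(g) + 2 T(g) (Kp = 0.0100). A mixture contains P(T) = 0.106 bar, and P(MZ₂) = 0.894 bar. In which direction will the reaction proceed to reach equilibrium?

(L is a pure solid — omitted from Qp.)
Qp = P(MZ₂)·P(T)² = (0.894)·(0.106)² = 0.0100
Qp = 0.0100 = Kp, so the system is already at equilibrium.

at equilibrium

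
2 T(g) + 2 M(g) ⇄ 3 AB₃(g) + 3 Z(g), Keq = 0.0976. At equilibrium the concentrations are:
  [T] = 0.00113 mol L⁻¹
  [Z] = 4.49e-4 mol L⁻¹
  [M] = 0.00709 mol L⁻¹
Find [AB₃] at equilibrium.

At equilibrium, Keq = [AB₃]³·[Z]³ / ([T]²·[M]²) = 0.0976.
([AB₃])³·(4.49e-4)³ / ((0.00113)²·(0.00709)²) = 0.0976
[AB₃]³ = 0.0692 ⇒ [AB₃] = 0.411 mol L⁻¹

[AB₃] = 0.411 mol L⁻¹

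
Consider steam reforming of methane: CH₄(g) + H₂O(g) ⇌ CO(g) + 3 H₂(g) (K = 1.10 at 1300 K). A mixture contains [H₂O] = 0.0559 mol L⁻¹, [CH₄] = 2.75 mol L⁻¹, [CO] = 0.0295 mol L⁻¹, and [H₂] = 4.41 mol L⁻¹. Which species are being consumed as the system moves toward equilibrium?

CO, H₂ (products)

Q = [CO]·[H₂]³ / ([CH₄]·[H₂O]) = (0.0295)·(4.41)³ / ((2.75)·(0.0559)) = 16.5
Q = 16.5 > K = 1.10: net reverse reaction.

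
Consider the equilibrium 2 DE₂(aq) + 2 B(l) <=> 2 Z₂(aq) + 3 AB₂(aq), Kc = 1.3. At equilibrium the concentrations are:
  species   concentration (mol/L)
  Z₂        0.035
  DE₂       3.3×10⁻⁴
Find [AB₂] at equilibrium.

[AB₂] = 0.049 mol/L

(B is a pure liquid — omitted from Kc.)
At equilibrium, Kc = [Z₂]²·[AB₂]³ / [DE₂]² = 1.3.
(0.035)²·([AB₂])³ / (3.3×10⁻⁴)² = 1.3
[AB₂]³ = 1.16×10⁻⁴ ⇒ [AB₂] = 0.049 mol/L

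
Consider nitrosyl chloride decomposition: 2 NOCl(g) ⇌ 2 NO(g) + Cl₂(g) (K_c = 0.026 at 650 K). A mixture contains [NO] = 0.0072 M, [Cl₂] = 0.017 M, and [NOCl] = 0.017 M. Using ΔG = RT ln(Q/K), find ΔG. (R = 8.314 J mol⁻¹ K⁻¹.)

ΔG = -11.6 kJ/mol

Q_c = [NO]²·[Cl₂] / [NOCl]² = (0.0072)²·(0.017) / (0.017)² = 0.00305
ΔG = RT ln(Q_c/K_c) = (8.314 J mol⁻¹ K⁻¹)(650 K) × ln(0.00305/0.026)
   = (5.404 kJ/mol)(-2.143) = -11.6 kJ/mol
ΔG < 0, so the forward reaction is spontaneous (proceeds forward).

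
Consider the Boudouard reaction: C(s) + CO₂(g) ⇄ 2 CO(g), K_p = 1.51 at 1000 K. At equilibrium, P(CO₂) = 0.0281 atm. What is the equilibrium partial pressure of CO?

(C is a pure solid — omitted from K_p.)
At equilibrium, K_p = P(CO)² / P(CO₂) = 1.51.
(P(CO))² / (0.0281) = 1.51
P(CO)² = 0.0424 ⇒ P(CO) = 0.206 atm

P(CO) = 0.206 atm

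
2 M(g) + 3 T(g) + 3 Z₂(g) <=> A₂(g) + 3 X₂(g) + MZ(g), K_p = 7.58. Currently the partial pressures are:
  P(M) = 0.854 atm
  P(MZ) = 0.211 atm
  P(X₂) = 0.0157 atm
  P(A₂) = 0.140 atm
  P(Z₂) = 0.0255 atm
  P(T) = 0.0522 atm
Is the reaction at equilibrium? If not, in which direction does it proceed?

to the left

Q_p = P(A₂)·P(X₂)³·P(MZ) / (P(M)²·P(T)³·P(Z₂)³) = (0.140)·(0.0157)³·(0.211) / ((0.854)²·(0.0522)³·(0.0255)³) = 66.5
Q_p = 66.5 > K_p = 7.58, so the reverse reaction proceeds.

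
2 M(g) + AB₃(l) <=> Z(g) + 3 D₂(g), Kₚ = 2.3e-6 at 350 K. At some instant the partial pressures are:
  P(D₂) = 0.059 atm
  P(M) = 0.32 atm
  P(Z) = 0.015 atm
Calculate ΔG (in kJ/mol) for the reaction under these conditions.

(AB₃ is a pure liquid — omitted from Qₚ.)
Qₚ = P(Z)·P(D₂)³ / P(M)² = (0.015)·(0.059)³ / (0.32)² = 3.01e-5
ΔG = RT ln(Qₚ/Kₚ) = (8.314 J mol⁻¹ K⁻¹)(350 K) × ln(3.01e-5/2.3e-6)
   = (2.910 kJ/mol)(2.572) = 7.48 kJ/mol
ΔG > 0, so the forward reaction is non-spontaneous (proceeds in reverse).

ΔG = 7.48 kJ/mol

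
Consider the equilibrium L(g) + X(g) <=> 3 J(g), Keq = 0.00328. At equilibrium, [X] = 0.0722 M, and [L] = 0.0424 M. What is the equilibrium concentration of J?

[J] = 0.0216 M

At equilibrium, Keq = [J]³ / ([L]·[X]) = 0.00328.
([J])³ / ((0.0424)·(0.0722)) = 0.00328
[J]³ = 1.00×10⁻⁵ ⇒ [J] = 0.0216 M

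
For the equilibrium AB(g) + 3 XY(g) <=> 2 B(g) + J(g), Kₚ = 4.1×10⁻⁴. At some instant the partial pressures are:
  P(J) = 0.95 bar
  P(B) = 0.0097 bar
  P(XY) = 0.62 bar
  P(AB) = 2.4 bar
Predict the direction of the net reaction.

to the right

Qₚ = P(B)²·P(J) / (P(AB)·P(XY)³) = (0.0097)²·(0.95) / ((2.4)·(0.62)³) = 1.6×10⁻⁴
Qₚ = 1.6×10⁻⁴ < Kₚ = 4.1×10⁻⁴, so the forward reaction proceeds.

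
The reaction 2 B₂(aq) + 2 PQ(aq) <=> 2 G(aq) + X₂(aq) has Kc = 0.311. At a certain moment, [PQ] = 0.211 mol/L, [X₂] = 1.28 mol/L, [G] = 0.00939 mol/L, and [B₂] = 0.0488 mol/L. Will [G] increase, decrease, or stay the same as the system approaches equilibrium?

Qc = [G]²·[X₂] / ([B₂]²·[PQ]²) = (0.00939)²·(1.28) / ((0.0488)²·(0.211)²) = 1.06
Qc = 1.06 > Kc = 0.311: net reverse reaction.
G is a product, so it decreases.

decrease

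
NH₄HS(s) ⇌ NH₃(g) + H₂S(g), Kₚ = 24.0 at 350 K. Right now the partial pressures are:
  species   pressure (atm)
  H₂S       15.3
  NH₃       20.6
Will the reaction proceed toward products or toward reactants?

toward reactants

(NH₄HS is a pure solid — omitted from Qₚ.)
Qₚ = P(NH₃)·P(H₂S) = (20.6)·(15.3) = 315
Qₚ = 315 > Kₚ = 24.0, so the reverse reaction proceeds.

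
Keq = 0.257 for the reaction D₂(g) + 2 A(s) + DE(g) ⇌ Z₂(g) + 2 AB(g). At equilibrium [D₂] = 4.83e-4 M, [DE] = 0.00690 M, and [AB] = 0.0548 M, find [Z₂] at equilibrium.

[Z₂] = 2.85e-4 M

(A is a pure solid — omitted from Keq.)
At equilibrium, Keq = [Z₂]·[AB]² / ([D₂]·[DE]) = 0.257.
([Z₂])·(0.0548)² / ((4.83e-4)·(0.00690)) = 0.257
[Z₂] = 2.85e-4 M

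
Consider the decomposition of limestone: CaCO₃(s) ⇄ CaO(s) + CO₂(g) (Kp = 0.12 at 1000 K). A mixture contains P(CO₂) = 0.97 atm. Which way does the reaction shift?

(CaCO₃, CaO are pure solids — omitted from Qp.)
Qp = P(CO₂) = 0.97
Qp = 0.97 > Kp = 0.12, so the reverse reaction proceeds.

toward reactants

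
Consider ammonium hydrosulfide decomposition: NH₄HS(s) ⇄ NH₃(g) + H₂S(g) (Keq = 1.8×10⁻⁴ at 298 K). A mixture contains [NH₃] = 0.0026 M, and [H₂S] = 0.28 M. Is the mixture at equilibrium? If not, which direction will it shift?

no; Q > K, reaction proceeds in reverse

(NH₄HS is a pure solid — omitted from Q.)
Q = [NH₃]·[H₂S] = (0.0026)·(0.28) = 7.3×10⁻⁴
Q = 7.3×10⁻⁴ > Keq = 1.8×10⁻⁴: net reverse reaction.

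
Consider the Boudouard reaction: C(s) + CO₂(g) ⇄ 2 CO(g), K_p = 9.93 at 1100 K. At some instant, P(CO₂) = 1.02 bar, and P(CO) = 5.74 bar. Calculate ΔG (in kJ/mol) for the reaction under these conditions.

ΔG = 10.8 kJ/mol

(C is a pure solid — omitted from Q_p.)
Q_p = P(CO)² / P(CO₂) = (5.74)² / (1.02) = 32.3
ΔG = RT ln(Q_p/K_p) = (8.314 J mol⁻¹ K⁻¹)(1100 K) × ln(32.3/9.93)
   = (9.145 kJ/mol)(1.180) = 10.8 kJ/mol
ΔG > 0, so the forward reaction is non-spontaneous (proceeds in reverse).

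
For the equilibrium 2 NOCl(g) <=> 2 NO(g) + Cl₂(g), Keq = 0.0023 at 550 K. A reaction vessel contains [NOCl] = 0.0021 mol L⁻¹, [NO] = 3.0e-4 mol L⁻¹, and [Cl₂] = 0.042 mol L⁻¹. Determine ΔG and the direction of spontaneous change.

ΔG = -4.51 kJ/mol; the forward reaction is spontaneous

Q = [NO]²·[Cl₂] / [NOCl]² = (3.0e-4)²·(0.042) / (0.0021)² = 8.57e-4
ΔG = RT ln(Q/Keq) = (8.314 J mol⁻¹ K⁻¹)(550 K) × ln(8.57e-4/0.0023)
   = (4.573 kJ/mol)(-0.9872) = -4.51 kJ/mol
ΔG < 0, so the forward reaction is spontaneous (proceeds forward).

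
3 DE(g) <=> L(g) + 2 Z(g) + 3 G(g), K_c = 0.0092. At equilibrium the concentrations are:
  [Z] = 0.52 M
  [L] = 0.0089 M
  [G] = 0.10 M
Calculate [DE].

[DE] = 0.064 M

At equilibrium, K_c = [L]·[Z]²·[G]³ / [DE]³ = 0.0092.
(0.0089)·(0.52)²·(0.10)³ / ([DE])³ = 0.0092
[DE]³ = 2.62×10⁻⁴ ⇒ [DE] = 0.064 M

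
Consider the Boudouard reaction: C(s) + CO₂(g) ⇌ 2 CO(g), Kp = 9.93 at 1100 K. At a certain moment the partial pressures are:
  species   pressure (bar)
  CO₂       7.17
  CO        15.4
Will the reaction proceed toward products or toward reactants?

(C is a pure solid — omitted from Qp.)
Qp = P(CO)² / P(CO₂) = (15.4)² / (7.17) = 33.1
Qp = 33.1 > Kp = 9.93, so the reverse reaction proceeds.

to the left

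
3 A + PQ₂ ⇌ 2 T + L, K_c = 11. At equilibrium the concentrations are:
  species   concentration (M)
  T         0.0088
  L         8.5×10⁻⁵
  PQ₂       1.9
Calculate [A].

At equilibrium, K_c = [T]²·[L] / ([A]³·[PQ₂]) = 11.
(0.0088)²·(8.5×10⁻⁵) / (([A])³·(1.9)) = 11
[A]³ = 3.15×10⁻¹⁰ ⇒ [A] = 6.8×10⁻⁴ M

[A] = 6.8×10⁻⁴ M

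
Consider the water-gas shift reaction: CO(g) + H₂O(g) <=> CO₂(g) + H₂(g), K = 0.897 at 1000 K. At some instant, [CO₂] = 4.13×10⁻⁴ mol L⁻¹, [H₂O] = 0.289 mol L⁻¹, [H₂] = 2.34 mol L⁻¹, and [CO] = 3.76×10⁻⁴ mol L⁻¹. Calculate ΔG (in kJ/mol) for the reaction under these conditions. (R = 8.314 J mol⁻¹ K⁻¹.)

ΔG = 19.1 kJ/mol

Q = [CO₂]·[H₂] / ([CO]·[H₂O]) = (4.13×10⁻⁴)·(2.34) / ((3.76×10⁻⁴)·(0.289)) = 8.89
ΔG = RT ln(Q/K) = (8.314 J mol⁻¹ K⁻¹)(1000 K) × ln(8.89/0.897)
   = (8.314 kJ/mol)(2.294) = 19.1 kJ/mol
ΔG > 0, so the forward reaction is non-spontaneous (proceeds in reverse).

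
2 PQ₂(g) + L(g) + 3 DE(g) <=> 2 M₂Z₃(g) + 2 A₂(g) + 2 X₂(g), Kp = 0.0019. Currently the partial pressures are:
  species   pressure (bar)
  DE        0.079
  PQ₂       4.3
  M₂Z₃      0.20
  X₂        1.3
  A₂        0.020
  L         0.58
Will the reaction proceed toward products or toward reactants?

Qp = P(M₂Z₃)²·P(A₂)²·P(X₂)² / (P(PQ₂)²·P(L)·P(DE)³) = (0.20)²·(0.020)²·(1.3)² / ((4.3)²·(0.58)·(0.079)³) = 0.0051
Qp = 0.0051 > Kp = 0.0019, so the reverse reaction proceeds.

to the left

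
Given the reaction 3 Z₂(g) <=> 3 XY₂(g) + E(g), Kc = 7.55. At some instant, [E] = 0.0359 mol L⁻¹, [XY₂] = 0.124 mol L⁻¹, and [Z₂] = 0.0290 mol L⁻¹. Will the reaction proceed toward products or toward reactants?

Qc = [XY₂]³·[E] / [Z₂]³ = (0.124)³·(0.0359) / (0.0290)³ = 2.81
Qc = 2.81 < Kc = 7.55, so the forward reaction proceeds.

to the right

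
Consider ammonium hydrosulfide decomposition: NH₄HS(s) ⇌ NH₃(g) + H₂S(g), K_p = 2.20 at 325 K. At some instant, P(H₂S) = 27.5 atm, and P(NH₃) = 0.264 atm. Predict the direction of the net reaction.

(NH₄HS is a pure solid — omitted from Q_p.)
Q_p = P(NH₃)·P(H₂S) = (0.264)·(27.5) = 7.26
Q_p = 7.26 > K_p = 2.20, so the reverse reaction proceeds.

toward reactants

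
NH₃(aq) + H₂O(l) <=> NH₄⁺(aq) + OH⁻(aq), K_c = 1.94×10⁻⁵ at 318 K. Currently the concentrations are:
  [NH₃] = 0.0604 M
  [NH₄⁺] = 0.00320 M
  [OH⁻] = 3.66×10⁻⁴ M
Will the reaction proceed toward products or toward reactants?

(H₂O is a pure liquid — omitted from Q_c.)
Q_c = [NH₄⁺]·[OH⁻] / [NH₃] = (0.00320)·(3.66×10⁻⁴) / (0.0604) = 1.94×10⁻⁵
Q_c = 1.94×10⁻⁵ = K_c, so the system is already at equilibrium.

no net change (already at equilibrium)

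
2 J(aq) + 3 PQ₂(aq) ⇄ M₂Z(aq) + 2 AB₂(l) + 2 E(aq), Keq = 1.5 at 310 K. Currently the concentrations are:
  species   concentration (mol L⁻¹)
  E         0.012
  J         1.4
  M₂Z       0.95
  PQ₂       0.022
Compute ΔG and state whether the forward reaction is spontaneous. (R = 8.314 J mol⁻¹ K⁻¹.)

(AB₂ is a pure liquid — omitted from Q.)
Q = [M₂Z]·[E]² / ([J]²·[PQ₂]³) = (0.95)·(0.012)² / ((1.4)²·(0.022)³) = 6.55
ΔG = RT ln(Q/Keq) = (8.314 J mol⁻¹ K⁻¹)(310 K) × ln(6.55/1.5)
   = (2.577 kJ/mol)(1.474) = 3.80 kJ/mol
ΔG > 0, so the forward reaction is non-spontaneous (proceeds in reverse).

ΔG = 3.80 kJ/mol; the forward reaction is non-spontaneous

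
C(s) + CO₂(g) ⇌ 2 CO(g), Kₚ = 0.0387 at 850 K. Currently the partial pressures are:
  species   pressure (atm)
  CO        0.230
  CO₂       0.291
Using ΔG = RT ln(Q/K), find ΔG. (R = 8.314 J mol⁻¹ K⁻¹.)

ΔG = 10.9 kJ/mol

(C is a pure solid — omitted from Qₚ.)
Qₚ = P(CO)² / P(CO₂) = (0.230)² / (0.291) = 0.182
ΔG = RT ln(Qₚ/Kₚ) = (8.314 J mol⁻¹ K⁻¹)(850 K) × ln(0.182/0.0387)
   = (7.067 kJ/mol)(1.548) = 10.9 kJ/mol
ΔG > 0, so the forward reaction is non-spontaneous (proceeds in reverse).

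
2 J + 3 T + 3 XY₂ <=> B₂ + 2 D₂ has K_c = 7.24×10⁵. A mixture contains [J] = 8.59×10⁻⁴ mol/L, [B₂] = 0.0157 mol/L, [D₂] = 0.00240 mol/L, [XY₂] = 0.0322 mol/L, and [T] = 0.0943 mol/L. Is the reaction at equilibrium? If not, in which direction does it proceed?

Q_c = [B₂]·[D₂]² / ([J]²·[T]³·[XY₂]³) = (0.0157)·(0.00240)² / ((8.59×10⁻⁴)²·(0.0943)³·(0.0322)³) = 4.38×10⁶
Q_c = 4.38×10⁶ > K_c = 7.24×10⁵, so the reverse reaction proceeds.

toward reactants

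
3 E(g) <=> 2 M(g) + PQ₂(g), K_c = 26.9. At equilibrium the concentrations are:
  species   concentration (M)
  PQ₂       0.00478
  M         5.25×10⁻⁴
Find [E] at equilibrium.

[E] = 3.66×10⁻⁴ M

At equilibrium, K_c = [M]²·[PQ₂] / [E]³ = 26.9.
(5.25×10⁻⁴)²·(0.00478) / ([E])³ = 26.9
[E]³ = 4.90×10⁻¹¹ ⇒ [E] = 3.66×10⁻⁴ M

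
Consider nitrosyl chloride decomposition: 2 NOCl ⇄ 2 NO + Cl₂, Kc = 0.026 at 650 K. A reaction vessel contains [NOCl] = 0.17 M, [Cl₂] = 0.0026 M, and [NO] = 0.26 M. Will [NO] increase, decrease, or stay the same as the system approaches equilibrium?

Qc = [NO]²·[Cl₂] / [NOCl]² = (0.26)²·(0.0026) / (0.17)² = 0.0061
Qc = 0.0061 < Kc = 0.026: net forward reaction.
NO is a product, so it increases.

increase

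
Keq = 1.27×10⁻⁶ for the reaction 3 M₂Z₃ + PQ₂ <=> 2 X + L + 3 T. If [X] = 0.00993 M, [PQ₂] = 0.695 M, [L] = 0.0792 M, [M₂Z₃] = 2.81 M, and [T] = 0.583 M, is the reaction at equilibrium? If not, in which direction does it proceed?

Q = [X]²·[L]·[T]³ / ([M₂Z₃]³·[PQ₂]) = (0.00993)²·(0.0792)·(0.583)³ / ((2.81)³·(0.695)) = 1.00×10⁻⁷
Q = 1.00×10⁻⁷ < Keq = 1.27×10⁻⁶, so the forward reaction proceeds.

in the forward direction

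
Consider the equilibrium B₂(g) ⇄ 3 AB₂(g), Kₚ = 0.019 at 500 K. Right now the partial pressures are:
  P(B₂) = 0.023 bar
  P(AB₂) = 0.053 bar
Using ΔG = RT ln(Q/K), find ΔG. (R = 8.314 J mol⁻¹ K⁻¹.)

ΔG = -4.48 kJ/mol

Qₚ = P(AB₂)³ / P(B₂) = (0.053)³ / (0.023) = 0.00647
ΔG = RT ln(Qₚ/Kₚ) = (8.314 J mol⁻¹ K⁻¹)(500 K) × ln(0.00647/0.019)
   = (4.157 kJ/mol)(-1.077) = -4.48 kJ/mol
ΔG < 0, so the forward reaction is spontaneous (proceeds forward).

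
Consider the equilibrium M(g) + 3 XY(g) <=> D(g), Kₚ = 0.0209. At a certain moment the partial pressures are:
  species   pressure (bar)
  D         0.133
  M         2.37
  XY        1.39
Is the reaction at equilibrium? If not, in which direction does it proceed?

Qₚ = P(D) / (P(M)·P(XY)³) = (0.133) / ((2.37)·(1.39)³) = 0.0209
Qₚ = 0.0209 = Kₚ, so the system is already at equilibrium.

neither direction; the system is at equilibrium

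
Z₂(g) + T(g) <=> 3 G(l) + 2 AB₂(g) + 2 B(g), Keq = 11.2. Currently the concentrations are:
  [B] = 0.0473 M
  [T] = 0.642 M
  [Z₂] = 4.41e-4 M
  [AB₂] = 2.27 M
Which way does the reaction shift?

reverse (toward reactants)

(G is a pure liquid — omitted from Q.)
Q = [AB₂]²·[B]² / ([Z₂]·[T]) = (2.27)²·(0.0473)² / ((4.41e-4)·(0.642)) = 40.7
Q = 40.7 > Keq = 11.2, so the reverse reaction proceeds.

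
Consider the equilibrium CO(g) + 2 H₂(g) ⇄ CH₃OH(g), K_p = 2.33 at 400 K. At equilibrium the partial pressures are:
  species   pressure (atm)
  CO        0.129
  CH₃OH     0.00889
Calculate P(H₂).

At equilibrium, K_p = P(CH₃OH) / (P(CO)·P(H₂)²) = 2.33.
(0.00889) / ((0.129)·(P(H₂))²) = 2.33
P(H₂)² = 0.0296 ⇒ P(H₂) = 0.172 atm

P(H₂) = 0.172 atm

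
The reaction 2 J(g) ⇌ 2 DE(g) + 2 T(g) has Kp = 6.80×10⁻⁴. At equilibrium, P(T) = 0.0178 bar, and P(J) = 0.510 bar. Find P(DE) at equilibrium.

P(DE) = 0.747 bar

At equilibrium, Kp = P(DE)²·P(T)² / P(J)² = 6.80×10⁻⁴.
(P(DE))²·(0.0178)² / (0.510)² = 6.80×10⁻⁴
P(DE)² = 0.558 ⇒ P(DE) = 0.747 bar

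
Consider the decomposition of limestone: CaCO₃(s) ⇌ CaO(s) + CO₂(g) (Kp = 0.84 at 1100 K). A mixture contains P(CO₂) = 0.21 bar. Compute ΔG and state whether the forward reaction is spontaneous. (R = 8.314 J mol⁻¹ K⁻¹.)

(CaCO₃, CaO are pure solids — omitted from Qp.)
Qp = P(CO₂) = 0.210
ΔG = RT ln(Qp/Kp) = (8.314 J mol⁻¹ K⁻¹)(1100 K) × ln(0.210/0.84)
   = (9.145 kJ/mol)(-1.386) = -12.7 kJ/mol
ΔG < 0, so the forward reaction is spontaneous (proceeds forward).

ΔG = -12.7 kJ/mol; the forward reaction is spontaneous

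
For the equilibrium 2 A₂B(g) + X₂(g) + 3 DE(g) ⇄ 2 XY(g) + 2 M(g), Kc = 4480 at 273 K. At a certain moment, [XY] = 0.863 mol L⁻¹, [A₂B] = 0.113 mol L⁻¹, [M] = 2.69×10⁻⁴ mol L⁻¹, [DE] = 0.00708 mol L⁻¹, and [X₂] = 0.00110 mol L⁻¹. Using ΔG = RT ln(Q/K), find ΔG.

ΔG = 2.00 kJ/mol

Qc = [XY]²·[M]² / ([A₂B]²·[X₂]·[DE]³) = (0.863)²·(2.69×10⁻⁴)² / ((0.113)²·(0.00110)·(0.00708)³) = 10800
ΔG = RT ln(Qc/Kc) = (8.314 J mol⁻¹ K⁻¹)(273 K) × ln(10800/4480)
   = (2.270 kJ/mol)(0.8799) = 2.00 kJ/mol
ΔG > 0, so the forward reaction is non-spontaneous (proceeds in reverse).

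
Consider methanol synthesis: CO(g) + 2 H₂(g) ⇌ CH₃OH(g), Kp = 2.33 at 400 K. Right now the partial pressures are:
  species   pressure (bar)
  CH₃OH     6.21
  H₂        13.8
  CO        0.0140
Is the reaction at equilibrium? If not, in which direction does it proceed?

Qp = P(CH₃OH) / (P(CO)·P(H₂)²) = (6.21) / ((0.0140)·(13.8)²) = 2.33
Qp = 2.33 = Kp, so the system is already at equilibrium.

no net change (already at equilibrium)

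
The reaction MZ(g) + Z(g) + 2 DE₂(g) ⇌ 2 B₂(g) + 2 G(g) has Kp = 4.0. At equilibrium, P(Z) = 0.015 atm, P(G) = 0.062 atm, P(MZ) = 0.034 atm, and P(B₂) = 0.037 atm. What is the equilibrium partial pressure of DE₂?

At equilibrium, Kp = P(B₂)²·P(G)² / (P(MZ)·P(Z)·P(DE₂)²) = 4.0.
(0.037)²·(0.062)² / ((0.034)·(0.015)·(P(DE₂))²) = 4.0
P(DE₂)² = 0.00258 ⇒ P(DE₂) = 0.051 atm

P(DE₂) = 0.051 atm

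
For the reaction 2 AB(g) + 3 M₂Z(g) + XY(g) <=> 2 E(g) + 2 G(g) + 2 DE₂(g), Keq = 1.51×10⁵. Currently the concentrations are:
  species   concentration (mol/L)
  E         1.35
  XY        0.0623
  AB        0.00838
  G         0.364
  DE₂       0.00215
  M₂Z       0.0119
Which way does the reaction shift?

at equilibrium

Q = [E]²·[G]²·[DE₂]² / ([AB]²·[M₂Z]³·[XY]) = (1.35)²·(0.364)²·(0.00215)² / ((0.00838)²·(0.0119)³·(0.0623)) = 1.51×10⁵
Q = 1.51×10⁵ = Keq, so the system is already at equilibrium.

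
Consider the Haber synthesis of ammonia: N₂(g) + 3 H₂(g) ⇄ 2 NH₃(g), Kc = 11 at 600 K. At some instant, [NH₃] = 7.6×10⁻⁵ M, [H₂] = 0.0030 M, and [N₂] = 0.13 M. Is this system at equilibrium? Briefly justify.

no; Q < K, reaction proceeds forward

Qc = [NH₃]² / ([N₂]·[H₂]³) = (7.6×10⁻⁵)² / ((0.13)·(0.0030)³) = 1.6
Qc = 1.6 < Kc = 11: net forward reaction.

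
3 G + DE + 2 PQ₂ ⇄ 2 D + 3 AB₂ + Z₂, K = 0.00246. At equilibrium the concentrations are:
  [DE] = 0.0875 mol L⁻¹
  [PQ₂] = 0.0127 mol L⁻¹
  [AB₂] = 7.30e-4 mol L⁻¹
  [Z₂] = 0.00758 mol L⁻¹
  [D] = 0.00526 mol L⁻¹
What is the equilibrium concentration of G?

[G] = 0.00133 mol L⁻¹

At equilibrium, K = [D]²·[AB₂]³·[Z₂] / ([G]³·[DE]·[PQ₂]²) = 0.00246.
(0.00526)²·(7.30e-4)³·(0.00758) / (([G])³·(0.0875)·(0.0127)²) = 0.00246
[G]³ = 2.35e-9 ⇒ [G] = 0.00133 mol L⁻¹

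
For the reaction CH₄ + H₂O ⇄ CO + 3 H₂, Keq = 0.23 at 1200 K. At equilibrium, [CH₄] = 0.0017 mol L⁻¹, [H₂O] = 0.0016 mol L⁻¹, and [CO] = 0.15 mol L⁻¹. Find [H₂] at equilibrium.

At equilibrium, Keq = [CO]·[H₂]³ / ([CH₄]·[H₂O]) = 0.23.
(0.15)·([H₂])³ / ((0.0017)·(0.0016)) = 0.23
[H₂]³ = 4.17×10⁻⁶ ⇒ [H₂] = 0.016 mol L⁻¹

[H₂] = 0.016 mol L⁻¹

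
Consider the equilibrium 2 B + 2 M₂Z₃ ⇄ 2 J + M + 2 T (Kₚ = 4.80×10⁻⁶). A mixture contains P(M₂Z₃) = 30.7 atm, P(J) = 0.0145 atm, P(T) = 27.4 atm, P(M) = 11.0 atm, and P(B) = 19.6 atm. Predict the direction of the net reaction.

Qₚ = P(J)²·P(M)·P(T)² / (P(B)²·P(M₂Z₃)²) = (0.0145)²·(11.0)·(27.4)² / ((19.6)²·(30.7)²) = 4.80×10⁻⁶
Qₚ = 4.80×10⁻⁶ = Kₚ, so the system is already at equilibrium.

neither direction; the system is at equilibrium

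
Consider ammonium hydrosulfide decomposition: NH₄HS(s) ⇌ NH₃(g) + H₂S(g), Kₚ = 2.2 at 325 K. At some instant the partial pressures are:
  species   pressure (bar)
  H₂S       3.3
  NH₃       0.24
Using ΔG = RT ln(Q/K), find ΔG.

ΔG = -2.76 kJ/mol

(NH₄HS is a pure solid — omitted from Qₚ.)
Qₚ = P(NH₃)·P(H₂S) = (0.24)·(3.3) = 0.792
ΔG = RT ln(Qₚ/Kₚ) = (8.314 J mol⁻¹ K⁻¹)(325 K) × ln(0.792/2.2)
   = (2.702 kJ/mol)(-1.022) = -2.76 kJ/mol
ΔG < 0, so the forward reaction is spontaneous (proceeds forward).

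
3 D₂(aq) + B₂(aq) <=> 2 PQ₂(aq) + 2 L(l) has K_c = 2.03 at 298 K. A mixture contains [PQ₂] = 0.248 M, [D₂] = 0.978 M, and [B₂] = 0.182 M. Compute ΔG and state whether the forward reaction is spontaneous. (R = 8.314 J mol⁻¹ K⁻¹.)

ΔG = -4.28 kJ/mol; the forward reaction is spontaneous

(L is a pure liquid — omitted from Q_c.)
Q_c = [PQ₂]² / ([D₂]³·[B₂]) = (0.248)² / ((0.978)³·(0.182)) = 0.361
ΔG = RT ln(Q_c/K_c) = (8.314 J mol⁻¹ K⁻¹)(298 K) × ln(0.361/2.03)
   = (2.478 kJ/mol)(-1.727) = -4.28 kJ/mol
ΔG < 0, so the forward reaction is spontaneous (proceeds forward).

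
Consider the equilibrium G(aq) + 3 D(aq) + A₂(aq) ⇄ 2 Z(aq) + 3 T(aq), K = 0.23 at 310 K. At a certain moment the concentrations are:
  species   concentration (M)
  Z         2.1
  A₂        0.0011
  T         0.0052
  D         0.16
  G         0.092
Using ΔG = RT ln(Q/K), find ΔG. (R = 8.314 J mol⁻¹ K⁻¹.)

ΔG = 4.83 kJ/mol

Q = [Z]²·[T]³ / ([G]·[D]³·[A₂]) = (2.1)²·(0.0052)³ / ((0.092)·(0.16)³·(0.0011)) = 1.50
ΔG = RT ln(Q/K) = (8.314 J mol⁻¹ K⁻¹)(310 K) × ln(1.50/0.23)
   = (2.577 kJ/mol)(1.875) = 4.83 kJ/mol
ΔG > 0, so the forward reaction is non-spontaneous (proceeds in reverse).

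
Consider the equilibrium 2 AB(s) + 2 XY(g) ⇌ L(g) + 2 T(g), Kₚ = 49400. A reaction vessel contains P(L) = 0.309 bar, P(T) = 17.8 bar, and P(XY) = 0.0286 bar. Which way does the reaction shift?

reverse (toward reactants)

(AB is a pure solid — omitted from Qₚ.)
Qₚ = P(L)·P(T)² / P(XY)² = (0.309)·(17.8)² / (0.0286)² = 1.20×10⁵
Qₚ = 1.20×10⁵ > Kₚ = 49400, so the reverse reaction proceeds.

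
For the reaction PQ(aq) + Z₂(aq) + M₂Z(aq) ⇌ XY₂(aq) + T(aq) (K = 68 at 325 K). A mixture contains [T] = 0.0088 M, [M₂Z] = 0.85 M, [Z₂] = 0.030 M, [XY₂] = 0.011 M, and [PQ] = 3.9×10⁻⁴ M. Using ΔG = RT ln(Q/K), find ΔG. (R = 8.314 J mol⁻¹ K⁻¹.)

ΔG = -5.25 kJ/mol

Q = [XY₂]·[T] / ([PQ]·[Z₂]·[M₂Z]) = (0.011)·(0.0088) / ((3.9×10⁻⁴)·(0.030)·(0.85)) = 9.73
ΔG = RT ln(Q/K) = (8.314 J mol⁻¹ K⁻¹)(325 K) × ln(9.73/68)
   = (2.702 kJ/mol)(-1.944) = -5.25 kJ/mol
ΔG < 0, so the forward reaction is spontaneous (proceeds forward).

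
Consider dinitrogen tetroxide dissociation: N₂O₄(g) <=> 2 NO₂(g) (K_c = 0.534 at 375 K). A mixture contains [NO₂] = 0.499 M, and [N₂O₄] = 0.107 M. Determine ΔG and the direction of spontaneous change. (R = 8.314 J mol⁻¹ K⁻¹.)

Q_c = [NO₂]² / [N₂O₄] = (0.499)² / (0.107) = 2.33
ΔG = RT ln(Q_c/K_c) = (8.314 J mol⁻¹ K⁻¹)(375 K) × ln(2.33/0.534)
   = (3.118 kJ/mol)(1.473) = 4.59 kJ/mol
ΔG > 0, so the forward reaction is non-spontaneous (proceeds in reverse).

ΔG = 4.59 kJ/mol; the forward reaction is non-spontaneous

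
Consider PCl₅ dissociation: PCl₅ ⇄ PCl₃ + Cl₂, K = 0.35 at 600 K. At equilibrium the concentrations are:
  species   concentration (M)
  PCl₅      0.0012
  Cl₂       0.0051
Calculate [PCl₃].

[PCl₃] = 0.082 M

At equilibrium, K = [PCl₃]·[Cl₂] / [PCl₅] = 0.35.
([PCl₃])·(0.0051) / (0.0012) = 0.35
[PCl₃] = 0.0824 = 0.082 M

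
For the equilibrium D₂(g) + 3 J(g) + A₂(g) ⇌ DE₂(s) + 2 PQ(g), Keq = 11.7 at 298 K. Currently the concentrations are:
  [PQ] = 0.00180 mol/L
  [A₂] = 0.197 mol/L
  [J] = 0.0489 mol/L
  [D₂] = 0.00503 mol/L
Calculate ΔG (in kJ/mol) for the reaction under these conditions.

(DE₂ is a pure solid — omitted from Q.)
Q = [PQ]² / ([D₂]·[J]³·[A₂]) = (0.00180)² / ((0.00503)·(0.0489)³·(0.197)) = 28.0
ΔG = RT ln(Q/Keq) = (8.314 J mol⁻¹ K⁻¹)(298 K) × ln(28.0/11.7)
   = (2.478 kJ/mol)(0.8726) = 2.16 kJ/mol
ΔG > 0, so the forward reaction is non-spontaneous (proceeds in reverse).

ΔG = 2.16 kJ/mol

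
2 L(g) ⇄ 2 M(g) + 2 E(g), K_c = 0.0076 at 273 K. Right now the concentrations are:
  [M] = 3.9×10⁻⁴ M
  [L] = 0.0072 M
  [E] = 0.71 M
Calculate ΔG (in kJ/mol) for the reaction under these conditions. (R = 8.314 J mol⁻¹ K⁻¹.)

ΔG = -3.71 kJ/mol

Q_c = [M]²·[E]² / [L]² = (3.9×10⁻⁴)²·(0.71)² / (0.0072)² = 0.00148
ΔG = RT ln(Q_c/K_c) = (8.314 J mol⁻¹ K⁻¹)(273 K) × ln(0.00148/0.0076)
   = (2.270 kJ/mol)(-1.636) = -3.71 kJ/mol
ΔG < 0, so the forward reaction is spontaneous (proceeds forward).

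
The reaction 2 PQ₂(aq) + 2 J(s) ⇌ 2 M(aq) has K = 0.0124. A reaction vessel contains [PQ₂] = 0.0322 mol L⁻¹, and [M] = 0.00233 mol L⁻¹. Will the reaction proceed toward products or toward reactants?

in the forward direction

(J is a pure solid — omitted from Q.)
Q = [M]² / [PQ₂]² = (0.00233)² / (0.0322)² = 0.00524
Q = 0.00524 < K = 0.0124, so the forward reaction proceeds.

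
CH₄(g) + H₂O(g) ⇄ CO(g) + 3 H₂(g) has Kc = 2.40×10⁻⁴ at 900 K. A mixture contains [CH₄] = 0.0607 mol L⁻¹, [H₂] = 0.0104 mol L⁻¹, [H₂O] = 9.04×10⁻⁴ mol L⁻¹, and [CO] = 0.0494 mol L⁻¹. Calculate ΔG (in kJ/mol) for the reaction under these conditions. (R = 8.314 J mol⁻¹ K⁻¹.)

ΔG = 10.8 kJ/mol

Qc = [CO]·[H₂]³ / ([CH₄]·[H₂O]) = (0.0494)·(0.0104)³ / ((0.0607)·(9.04×10⁻⁴)) = 0.00101
ΔG = RT ln(Qc/Kc) = (8.314 J mol⁻¹ K⁻¹)(900 K) × ln(0.00101/2.40×10⁻⁴)
   = (7.483 kJ/mol)(1.437) = 10.8 kJ/mol
ΔG > 0, so the forward reaction is non-spontaneous (proceeds in reverse).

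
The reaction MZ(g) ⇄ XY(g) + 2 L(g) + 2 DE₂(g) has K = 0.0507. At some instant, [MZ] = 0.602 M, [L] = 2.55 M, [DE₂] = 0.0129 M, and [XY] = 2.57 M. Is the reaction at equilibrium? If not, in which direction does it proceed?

toward products

Q = [XY]·[L]²·[DE₂]² / [MZ] = (2.57)·(2.55)²·(0.0129)² / (0.602) = 0.00462
Q = 0.00462 < K = 0.0507, so the forward reaction proceeds.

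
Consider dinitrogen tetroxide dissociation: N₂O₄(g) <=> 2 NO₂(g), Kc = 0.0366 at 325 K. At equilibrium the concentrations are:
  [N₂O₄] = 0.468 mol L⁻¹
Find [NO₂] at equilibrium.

At equilibrium, Kc = [NO₂]² / [N₂O₄] = 0.0366.
([NO₂])² / (0.468) = 0.0366
[NO₂]² = 0.0171 ⇒ [NO₂] = 0.131 mol L⁻¹

[NO₂] = 0.131 mol L⁻¹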